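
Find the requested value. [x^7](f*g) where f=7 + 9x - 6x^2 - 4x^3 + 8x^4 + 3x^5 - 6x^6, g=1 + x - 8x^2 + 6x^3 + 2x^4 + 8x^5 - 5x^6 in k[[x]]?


[x^7] = sum a_i*b_j, i+j=7
  9*-5=-45
  -6*8=-48
  -4*2=-8
  8*6=48
  3*-8=-24
  -6*1=-6
Sum=-83


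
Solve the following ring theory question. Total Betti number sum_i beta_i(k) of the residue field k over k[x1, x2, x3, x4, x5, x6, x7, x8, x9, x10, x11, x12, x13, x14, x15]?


Koszul resolution: beta_i(k)=C(n,i), n=15
sum_i C(15,i) = 2^15 = 32768


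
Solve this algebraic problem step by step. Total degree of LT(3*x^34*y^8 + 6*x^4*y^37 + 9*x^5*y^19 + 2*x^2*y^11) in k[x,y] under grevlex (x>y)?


LT: 3*x^34*y^8
deg_x=34, deg_y=8
Total=34+8=42


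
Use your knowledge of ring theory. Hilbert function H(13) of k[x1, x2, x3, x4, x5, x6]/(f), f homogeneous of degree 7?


C(18,5)-C(11,5)=8568-462=8106


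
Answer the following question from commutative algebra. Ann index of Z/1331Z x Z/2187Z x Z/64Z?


Exponent = lcm of the cyclic orders; pairwise coprime => product.
11^3*3^7*2^6=1331*2187*64=186297408


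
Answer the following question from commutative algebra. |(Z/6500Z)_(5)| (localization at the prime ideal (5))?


5-primary part: 6500=5^3*52
Size=5^3=125


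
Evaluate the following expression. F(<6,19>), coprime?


gcd(6,19)=1 => F=ab-a-b=6*19-6-19=114-25=89


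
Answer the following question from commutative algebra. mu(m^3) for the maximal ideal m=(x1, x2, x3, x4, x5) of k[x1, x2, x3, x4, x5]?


Graded Nakayama: mu(m^d) = dim_k (m^d/m^(d+1)) = #degree-3 monomials in 5 vars
C(n+d-1,d)=C(7,3)=35


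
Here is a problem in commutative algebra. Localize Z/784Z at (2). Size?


2-primary part: 784=2^4*49
Size=2^4=16


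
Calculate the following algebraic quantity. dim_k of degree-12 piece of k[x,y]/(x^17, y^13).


k[x,y], I = (x^17, y^13), d = 12
Need i < 17 and d-i < 13.
Range: 0 <= i <= 12.
H(12) = 13


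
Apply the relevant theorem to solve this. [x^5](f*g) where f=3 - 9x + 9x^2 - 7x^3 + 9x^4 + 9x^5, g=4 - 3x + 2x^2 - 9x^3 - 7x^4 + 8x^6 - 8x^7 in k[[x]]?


[x^5] = sum a_i*b_j, i+j=5
  -9*-7=63
  9*-9=-81
  -7*2=-14
  9*-3=-27
  9*4=36
Sum=-23


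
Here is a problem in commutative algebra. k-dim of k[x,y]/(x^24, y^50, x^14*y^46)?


k[x,y]/I, I = (x^24, y^50, x^14*y^46)
Rect: 24x50=1200. Corner: (24-14)x(50-46)=40.
dim = 1200-40 = 1160


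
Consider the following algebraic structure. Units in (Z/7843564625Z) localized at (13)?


Local ring = Z/62748517Z.
phi(62748517) = 13^6*(13-1) = 57921708


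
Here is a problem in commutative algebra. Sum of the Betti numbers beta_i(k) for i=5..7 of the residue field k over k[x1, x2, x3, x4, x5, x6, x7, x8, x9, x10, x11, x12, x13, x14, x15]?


Koszul resolution: beta_i(k)=C(n,i), n=15
C(15,5)=3003, C(15,6)=5005, C(15,7)=6435
Sum=14443


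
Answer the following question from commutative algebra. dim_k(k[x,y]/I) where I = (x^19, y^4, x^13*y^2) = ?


k[x,y]/I, I = (x^19, y^4, x^13*y^2)
Rect: 19x4=76. Corner: (19-13)x(4-2)=12.
dim = 76-12 = 64


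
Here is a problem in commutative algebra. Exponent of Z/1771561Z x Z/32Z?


Exponent = lcm of the cyclic orders; pairwise coprime => product.
11^6*2^5=1771561*32=56689952


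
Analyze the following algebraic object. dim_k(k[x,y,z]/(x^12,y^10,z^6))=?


Basis: x^iy^jz^k, i<12,j<10,k<6
12*10*6=720


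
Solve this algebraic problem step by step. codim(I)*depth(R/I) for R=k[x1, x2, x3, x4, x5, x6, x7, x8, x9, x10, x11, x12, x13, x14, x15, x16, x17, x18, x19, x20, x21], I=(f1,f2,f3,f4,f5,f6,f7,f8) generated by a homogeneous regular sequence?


codim=8, depth=dim(R/I)=21-8=13
Product=8*13=104


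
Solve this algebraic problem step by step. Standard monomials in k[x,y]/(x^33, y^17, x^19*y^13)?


k[x,y]/I, I = (x^33, y^17, x^19*y^13)
Rect: 33x17=561. Corner: (33-19)x(17-13)=56.
dim = 561-56 = 505


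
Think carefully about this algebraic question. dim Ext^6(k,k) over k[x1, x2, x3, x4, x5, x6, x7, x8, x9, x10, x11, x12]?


C(n,i)=C(12,6)=924


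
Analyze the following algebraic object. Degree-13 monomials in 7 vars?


C(d+n-1,n-1)=C(19,6)=27132


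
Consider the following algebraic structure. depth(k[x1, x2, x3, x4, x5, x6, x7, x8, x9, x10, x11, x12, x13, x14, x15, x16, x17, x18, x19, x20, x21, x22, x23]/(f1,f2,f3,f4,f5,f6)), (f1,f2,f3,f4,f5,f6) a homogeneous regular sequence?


depth(R)=23
depth(R/I)=23-6=17


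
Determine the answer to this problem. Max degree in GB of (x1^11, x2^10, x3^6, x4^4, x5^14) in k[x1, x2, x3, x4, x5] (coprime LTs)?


Pure powers, coprime LTs => already GB.
Degrees: 11, 10, 6, 4, 14
Max=14


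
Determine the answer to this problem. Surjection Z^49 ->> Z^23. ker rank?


rank(ker) = 49-23 = 26


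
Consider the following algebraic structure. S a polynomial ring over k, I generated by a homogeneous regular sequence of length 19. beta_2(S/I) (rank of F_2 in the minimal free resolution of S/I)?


Regular sequence => Koszul complex is the minimal free resolution.
Syz_1 minimally generated by Koszul relations f_i*e_j - f_j*e_i (i<j): mu(Syz_1) = beta_2 = C(m,2) = m(m-1)/2
m=19
19*18/2 = 171


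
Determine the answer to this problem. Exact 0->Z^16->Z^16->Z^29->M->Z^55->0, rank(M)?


Alt sum=0:
(-1)^0*16 + (-1)^1*16 + (-1)^2*29 + (-1)^3*? + (-1)^4*55=0
rank(M)=84


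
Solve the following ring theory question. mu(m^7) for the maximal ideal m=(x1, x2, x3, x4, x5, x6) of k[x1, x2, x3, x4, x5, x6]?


Graded Nakayama: mu(m^d) = dim_k (m^d/m^(d+1)) = #degree-7 monomials in 6 vars
C(n+d-1,d)=C(12,7)=792


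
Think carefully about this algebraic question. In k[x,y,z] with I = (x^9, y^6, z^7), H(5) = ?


Need i<9, j<6, k<7 with i+j+k=5.
For each i, j ranges over max(0,5-i-6)..min(5,5-i):
  i=0: j in [0,5] -> 6
  i=1: j in [0,4] -> 5
  i=2: j in [0,3] -> 4
  i=3: j in [0,2] -> 3
  i=4: j in [0,1] -> 2
  i=5: j in [0,0] -> 1
H(5) = 6+5+4+3+2+1 = 21


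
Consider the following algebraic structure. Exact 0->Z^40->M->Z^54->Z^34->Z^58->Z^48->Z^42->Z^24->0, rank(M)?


Alt sum=0:
(-1)^0*40 + (-1)^1*? + (-1)^2*54 + (-1)^3*34 + (-1)^4*58 + (-1)^5*48 + (-1)^6*42 + (-1)^7*24=0
rank(M)=88


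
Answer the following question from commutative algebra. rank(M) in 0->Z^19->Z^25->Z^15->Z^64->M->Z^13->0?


Alt sum=0:
(-1)^0*19 + (-1)^1*25 + (-1)^2*15 + (-1)^3*64 + (-1)^4*? + (-1)^5*13=0
rank(M)=68


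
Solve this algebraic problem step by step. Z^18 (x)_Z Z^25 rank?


rank(M(x)N) = rank(M)*rank(N)
18*25 = 450


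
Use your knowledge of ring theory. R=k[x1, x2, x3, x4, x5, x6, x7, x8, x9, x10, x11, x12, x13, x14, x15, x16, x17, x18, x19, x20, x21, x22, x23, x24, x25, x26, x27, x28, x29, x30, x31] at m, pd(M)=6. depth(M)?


pd+depth=depth(R)=31
depth=31-6=25


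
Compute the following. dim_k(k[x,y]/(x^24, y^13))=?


Basis: x^i*y^j, i<24, j<13
24*13=312


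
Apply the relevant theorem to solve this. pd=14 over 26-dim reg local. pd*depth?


pd+depth=26
depth=26-14=12
pd*depth=14*12=168


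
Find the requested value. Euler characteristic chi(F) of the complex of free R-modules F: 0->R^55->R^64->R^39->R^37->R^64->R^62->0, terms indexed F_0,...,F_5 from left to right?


chi = sum (-1)^i * rank:
(-1)^0*55=55
(-1)^1*64=-64
(-1)^2*39=39
(-1)^3*37=-37
(-1)^4*64=64
(-1)^5*62=-62
chi=-5


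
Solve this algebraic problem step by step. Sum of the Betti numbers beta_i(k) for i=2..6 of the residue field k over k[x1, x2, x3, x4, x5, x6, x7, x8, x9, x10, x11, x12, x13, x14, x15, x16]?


Koszul resolution: beta_i(k)=C(n,i), n=16
C(16,2)=120, C(16,3)=560, C(16,4)=1820, C(16,5)=4368, C(16,6)=8008
Sum=14876


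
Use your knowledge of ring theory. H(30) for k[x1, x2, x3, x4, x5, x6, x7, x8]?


C(d+n-1,n-1)=C(37,7)=10295472


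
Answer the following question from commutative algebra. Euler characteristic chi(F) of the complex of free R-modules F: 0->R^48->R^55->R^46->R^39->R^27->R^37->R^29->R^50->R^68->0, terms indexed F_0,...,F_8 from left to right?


chi = sum (-1)^i * rank:
(-1)^0*48=48
(-1)^1*55=-55
(-1)^2*46=46
(-1)^3*39=-39
(-1)^4*27=27
(-1)^5*37=-37
(-1)^6*29=29
(-1)^7*50=-50
(-1)^8*68=68
chi=37


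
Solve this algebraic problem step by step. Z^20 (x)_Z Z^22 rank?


rank(M(x)N) = rank(M)*rank(N)
20*22 = 440


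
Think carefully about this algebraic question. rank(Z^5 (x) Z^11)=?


rank(M(x)N) = rank(M)*rank(N)
5*11 = 55


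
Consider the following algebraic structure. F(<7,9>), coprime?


gcd(7,9)=1 => F=ab-a-b=7*9-7-9=63-16=47


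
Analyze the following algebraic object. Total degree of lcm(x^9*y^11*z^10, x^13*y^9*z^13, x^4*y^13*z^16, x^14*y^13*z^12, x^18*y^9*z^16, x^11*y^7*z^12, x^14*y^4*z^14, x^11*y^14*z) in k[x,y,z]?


lcm = componentwise max:
x: max(9,13,4,14,18,11,14,11)=18
y: max(11,9,13,13,9,7,4,14)=14
z: max(10,13,16,12,16,12,14,1)=16
Total=18+14+16=48


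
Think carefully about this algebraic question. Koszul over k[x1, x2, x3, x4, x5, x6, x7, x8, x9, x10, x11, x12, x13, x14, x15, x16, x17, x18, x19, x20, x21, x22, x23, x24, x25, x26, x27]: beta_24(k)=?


C(n,i)=C(27,24)=2925


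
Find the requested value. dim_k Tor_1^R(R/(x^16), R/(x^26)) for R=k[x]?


Tor_1(R/I,R/J)=(I cap J)/IJ=(x^26)/(x^42)
dim=42-26=min(16,26)=16


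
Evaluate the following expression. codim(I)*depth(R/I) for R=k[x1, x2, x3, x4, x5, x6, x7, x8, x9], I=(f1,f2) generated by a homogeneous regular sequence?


codim=2, depth=dim(R/I)=9-2=7
Product=2*7=14


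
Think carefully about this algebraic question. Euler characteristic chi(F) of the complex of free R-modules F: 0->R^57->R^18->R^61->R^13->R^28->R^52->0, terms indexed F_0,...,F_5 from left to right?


chi = sum (-1)^i * rank:
(-1)^0*57=57
(-1)^1*18=-18
(-1)^2*61=61
(-1)^3*13=-13
(-1)^4*28=28
(-1)^5*52=-52
chi=63


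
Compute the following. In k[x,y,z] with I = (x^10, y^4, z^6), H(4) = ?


Need i<10, j<4, k<6 with i+j+k=4.
For each i, j ranges over max(0,4-i-5)..min(3,4-i):
  i=0: j in [0,3] -> 4
  i=1: j in [0,3] -> 4
  i=2: j in [0,2] -> 3
  i=3: j in [0,1] -> 2
  i=4: j in [0,0] -> 1
H(4) = 4+4+3+2+1 = 14


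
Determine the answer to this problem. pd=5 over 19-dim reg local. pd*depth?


pd+depth=19
depth=19-5=14
pd*depth=5*14=70


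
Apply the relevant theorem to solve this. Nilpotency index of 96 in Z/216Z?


96^k mod 216:
k=1: 96
k=2: 144
k=3: 0
First zero at k = 3


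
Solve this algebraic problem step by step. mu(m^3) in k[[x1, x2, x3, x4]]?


C(n+d-1,d)=C(6,3)=20


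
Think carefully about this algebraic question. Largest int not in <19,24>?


gcd(19,24)=1 => F=ab-a-b=19*24-19-24=456-43=413


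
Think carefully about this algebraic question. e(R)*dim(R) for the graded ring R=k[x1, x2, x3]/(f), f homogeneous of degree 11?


e(R)=deg(f)=11, dim(R)=3-1=2
e*dim=11*2=22


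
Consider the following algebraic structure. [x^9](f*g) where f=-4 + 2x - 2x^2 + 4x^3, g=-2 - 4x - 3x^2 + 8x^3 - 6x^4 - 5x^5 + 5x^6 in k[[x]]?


[x^9] = sum a_i*b_j, i+j=9
  4*5=20
Sum=20


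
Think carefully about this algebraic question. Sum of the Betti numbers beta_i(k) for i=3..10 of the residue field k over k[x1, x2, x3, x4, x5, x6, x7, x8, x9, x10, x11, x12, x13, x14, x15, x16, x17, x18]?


Koszul resolution: beta_i(k)=C(n,i), n=18
C(18,3)=816, C(18,4)=3060, C(18,5)=8568, C(18,6)=18564, C(18,7)=31824, C(18,8)=43758, C(18,9)=48620, C(18,10)=43758
Sum=198968


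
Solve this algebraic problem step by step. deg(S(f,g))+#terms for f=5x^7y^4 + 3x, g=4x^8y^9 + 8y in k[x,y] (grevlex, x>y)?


LT(f)=5x^7y^4, LT(g)=4x^8y^9
lcm(LM)=x^8y^9
S(f,g) (scaled by 20 to clear denominators) = 4xy^5*f - 5*g = 12x^2y^5 - 40y
2 terms, deg 7.
7+2=9


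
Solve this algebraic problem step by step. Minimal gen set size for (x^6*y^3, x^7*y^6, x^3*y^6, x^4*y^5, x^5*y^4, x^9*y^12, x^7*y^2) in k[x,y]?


Remove redundant (divisible by others).
x^9*y^12 redundant.
x^7*y^6 redundant.
Min: x^7*y^2, x^6*y^3, x^5*y^4, x^4*y^5, x^3*y^6
Count=5


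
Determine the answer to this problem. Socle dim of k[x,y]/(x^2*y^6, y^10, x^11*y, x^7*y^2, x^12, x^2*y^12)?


Socle = ann(m) = span of standard monomials u with x*u, y*u in I (staircase corners).
Redundant generators: x^2*y^12
Minimal generators: x^12, x^11*y, x^7*y^2, x^2*y^6, y^10
Corners: xy^9, x^6y^5, x^10y, x^11
Socle dim=4


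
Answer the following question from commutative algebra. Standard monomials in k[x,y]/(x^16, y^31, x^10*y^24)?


k[x,y]/I, I = (x^16, y^31, x^10*y^24)
Rect: 16x31=496. Corner: (16-10)x(31-24)=42.
dim = 496-42 = 454


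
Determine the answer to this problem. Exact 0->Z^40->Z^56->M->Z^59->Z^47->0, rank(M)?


Alt sum=0:
(-1)^0*40 + (-1)^1*56 + (-1)^2*? + (-1)^3*59 + (-1)^4*47=0
rank(M)=28


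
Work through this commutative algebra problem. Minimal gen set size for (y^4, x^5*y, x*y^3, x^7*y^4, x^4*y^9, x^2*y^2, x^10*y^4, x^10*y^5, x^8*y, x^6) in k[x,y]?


Remove redundant (divisible by others).
x^10*y^5 redundant.
x^4*y^9 redundant.
x^7*y^4 redundant.
x^8*y redundant.
x^10*y^4 redundant.
Min: x^6, x^5*y, x^2*y^2, x*y^3, y^4
Count=5


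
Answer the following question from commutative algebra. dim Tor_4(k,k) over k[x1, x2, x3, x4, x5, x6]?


Koszul: C(n,i)=C(6,4)=15


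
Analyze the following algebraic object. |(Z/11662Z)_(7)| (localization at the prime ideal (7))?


7-primary part: 11662=7^3*34
Size=7^3=343


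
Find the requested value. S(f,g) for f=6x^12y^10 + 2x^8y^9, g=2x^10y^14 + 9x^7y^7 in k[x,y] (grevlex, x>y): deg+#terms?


LT(f)=6x^12y^10, LT(g)=2x^10y^14
lcm(LM)=x^12y^14
S(f,g) (scaled by 12 to clear denominators) = 2y^4*f - 6x^2*g = 4x^8y^13 - 54x^9y^7
2 terms, deg 21.
21+2=23


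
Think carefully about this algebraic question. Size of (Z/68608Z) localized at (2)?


2-primary part: 68608=2^10*67
Size=2^10=1024


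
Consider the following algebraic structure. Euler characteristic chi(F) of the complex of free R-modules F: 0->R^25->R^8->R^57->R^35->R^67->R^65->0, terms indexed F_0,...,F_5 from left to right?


chi = sum (-1)^i * rank:
(-1)^0*25=25
(-1)^1*8=-8
(-1)^2*57=57
(-1)^3*35=-35
(-1)^4*67=67
(-1)^5*65=-65
chi=41


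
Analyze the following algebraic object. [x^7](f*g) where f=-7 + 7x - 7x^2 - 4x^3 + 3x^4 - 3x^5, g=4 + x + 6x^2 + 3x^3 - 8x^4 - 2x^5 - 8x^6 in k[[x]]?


[x^7] = sum a_i*b_j, i+j=7
  7*-8=-56
  -7*-2=14
  -4*-8=32
  3*3=9
  -3*6=-18
Sum=-19


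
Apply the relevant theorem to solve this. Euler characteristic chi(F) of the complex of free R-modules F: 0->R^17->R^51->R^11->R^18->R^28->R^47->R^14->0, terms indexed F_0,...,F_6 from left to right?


chi = sum (-1)^i * rank:
(-1)^0*17=17
(-1)^1*51=-51
(-1)^2*11=11
(-1)^3*18=-18
(-1)^4*28=28
(-1)^5*47=-47
(-1)^6*14=14
chi=-46


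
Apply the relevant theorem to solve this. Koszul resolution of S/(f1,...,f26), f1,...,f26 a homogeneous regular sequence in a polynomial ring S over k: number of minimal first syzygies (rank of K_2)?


Regular sequence => Koszul complex is the minimal free resolution.
Syz_1 minimally generated by Koszul relations f_i*e_j - f_j*e_i (i<j): mu(Syz_1) = beta_2 = C(m,2) = m(m-1)/2
m=26
26*25/2 = 325


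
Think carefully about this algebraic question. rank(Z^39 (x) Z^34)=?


rank(M(x)N) = rank(M)*rank(N)
39*34 = 1326


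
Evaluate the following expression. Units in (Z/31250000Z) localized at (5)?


Local ring = Z/1953125Z.
phi(1953125) = 5^8*(5-1) = 1562500


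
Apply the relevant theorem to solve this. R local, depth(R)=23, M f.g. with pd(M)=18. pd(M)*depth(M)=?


pd+depth=23
depth=23-18=5
pd*depth=18*5=90


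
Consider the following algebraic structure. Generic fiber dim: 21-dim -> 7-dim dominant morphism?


dim(fiber)=dim(X)-dim(Y)=21-7=14


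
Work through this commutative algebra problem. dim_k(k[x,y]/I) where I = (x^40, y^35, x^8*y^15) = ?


k[x,y]/I, I = (x^40, y^35, x^8*y^15)
Rect: 40x35=1400. Corner: (40-8)x(35-15)=640.
dim = 1400-640 = 760


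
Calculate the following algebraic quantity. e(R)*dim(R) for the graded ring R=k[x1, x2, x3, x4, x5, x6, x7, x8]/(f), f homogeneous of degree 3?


e(R)=deg(f)=3, dim(R)=8-1=7
e*dim=3*7=21


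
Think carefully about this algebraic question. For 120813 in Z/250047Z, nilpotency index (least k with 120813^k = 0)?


120813^k mod 250047:
k=1: 120813
k=2: 37485
k=3: 74088
k=4: 111132
k=5: 166698
k=6: 0
First zero at k = 6


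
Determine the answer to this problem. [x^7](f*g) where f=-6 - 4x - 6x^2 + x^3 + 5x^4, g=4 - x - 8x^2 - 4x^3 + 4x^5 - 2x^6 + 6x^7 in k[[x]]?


[x^7] = sum a_i*b_j, i+j=7
  -6*6=-36
  -4*-2=8
  -6*4=-24
  5*-4=-20
Sum=-72


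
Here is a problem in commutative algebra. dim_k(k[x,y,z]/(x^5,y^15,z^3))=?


Basis: x^iy^jz^k, i<5,j<15,k<3
5*15*3=225


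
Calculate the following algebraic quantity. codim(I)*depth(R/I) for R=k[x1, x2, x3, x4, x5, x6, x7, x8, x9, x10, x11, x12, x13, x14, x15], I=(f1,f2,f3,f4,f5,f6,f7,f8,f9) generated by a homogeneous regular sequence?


codim=9, depth=dim(R/I)=15-9=6
Product=9*6=54


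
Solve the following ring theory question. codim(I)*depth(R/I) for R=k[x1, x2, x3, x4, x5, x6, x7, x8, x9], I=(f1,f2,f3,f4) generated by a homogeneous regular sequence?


codim=4, depth=dim(R/I)=9-4=5
Product=4*5=20


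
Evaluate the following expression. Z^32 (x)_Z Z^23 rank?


rank(M(x)N) = rank(M)*rank(N)
32*23 = 736


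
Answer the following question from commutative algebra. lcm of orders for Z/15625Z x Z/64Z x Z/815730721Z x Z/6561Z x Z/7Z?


Exponent = lcm of the cyclic orders; pairwise coprime => product.
5^6*2^6*13^8*3^8*7^1=15625*64*815730721*6561*7=37464064823367000000


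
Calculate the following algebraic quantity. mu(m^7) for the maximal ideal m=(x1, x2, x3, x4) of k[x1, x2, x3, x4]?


Graded Nakayama: mu(m^d) = dim_k (m^d/m^(d+1)) = #degree-7 monomials in 4 vars
C(n+d-1,d)=C(10,7)=120


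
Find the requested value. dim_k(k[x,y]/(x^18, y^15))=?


Basis: x^i*y^j, i<18, j<15
18*15=270


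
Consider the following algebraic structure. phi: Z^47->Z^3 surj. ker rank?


rank(ker) = 47-3 = 44


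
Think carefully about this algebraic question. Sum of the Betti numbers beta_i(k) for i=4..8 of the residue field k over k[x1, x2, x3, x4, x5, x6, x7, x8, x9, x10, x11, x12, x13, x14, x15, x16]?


Koszul resolution: beta_i(k)=C(n,i), n=16
C(16,4)=1820, C(16,5)=4368, C(16,6)=8008, C(16,7)=11440, C(16,8)=12870
Sum=38506


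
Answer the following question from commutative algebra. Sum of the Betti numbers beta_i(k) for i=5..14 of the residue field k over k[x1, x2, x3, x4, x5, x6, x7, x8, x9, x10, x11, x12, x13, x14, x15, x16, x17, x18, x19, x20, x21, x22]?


Koszul resolution: beta_i(k)=C(n,i), n=22
C(22,5)=26334, C(22,6)=74613, C(22,7)=170544, C(22,8)=319770, C(22,9)=497420, C(22,10)=646646, C(22,11)=705432, C(22,12)=646646, C(22,13)=497420, C(22,14)=319770
Sum=3904595


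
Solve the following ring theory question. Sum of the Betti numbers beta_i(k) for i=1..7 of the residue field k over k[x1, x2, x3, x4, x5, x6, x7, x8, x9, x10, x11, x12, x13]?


Koszul resolution: beta_i(k)=C(n,i), n=13
C(13,1)=13, C(13,2)=78, C(13,3)=286, C(13,4)=715, C(13,5)=1287, C(13,6)=1716, C(13,7)=1716
Sum=5811


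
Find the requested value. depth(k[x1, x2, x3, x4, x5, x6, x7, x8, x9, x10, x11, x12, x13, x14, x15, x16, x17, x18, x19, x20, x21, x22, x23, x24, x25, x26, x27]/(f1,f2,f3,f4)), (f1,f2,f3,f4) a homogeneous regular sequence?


depth(R)=27
depth(R/I)=27-4=23


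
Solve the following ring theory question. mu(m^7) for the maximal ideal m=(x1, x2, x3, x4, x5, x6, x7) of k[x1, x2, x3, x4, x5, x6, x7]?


Graded Nakayama: mu(m^d) = dim_k (m^d/m^(d+1)) = #degree-7 monomials in 7 vars
C(n+d-1,d)=C(13,7)=1716


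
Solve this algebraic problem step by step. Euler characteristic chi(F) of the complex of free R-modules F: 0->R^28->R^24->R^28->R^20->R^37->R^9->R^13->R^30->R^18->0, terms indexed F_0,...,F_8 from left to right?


chi = sum (-1)^i * rank:
(-1)^0*28=28
(-1)^1*24=-24
(-1)^2*28=28
(-1)^3*20=-20
(-1)^4*37=37
(-1)^5*9=-9
(-1)^6*13=13
(-1)^7*30=-30
(-1)^8*18=18
chi=41


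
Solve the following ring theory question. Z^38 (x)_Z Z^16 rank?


rank(M(x)N) = rank(M)*rank(N)
38*16 = 608


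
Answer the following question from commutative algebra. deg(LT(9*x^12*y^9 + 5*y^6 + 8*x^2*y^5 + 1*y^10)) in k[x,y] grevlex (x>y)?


LT: 9*x^12*y^9
deg_x=12, deg_y=9
Total=12+9=21


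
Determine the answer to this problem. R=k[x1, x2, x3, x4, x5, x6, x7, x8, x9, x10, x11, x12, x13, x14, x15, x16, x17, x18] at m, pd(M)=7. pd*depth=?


pd+depth=18
depth=18-7=11
pd*depth=7*11=77


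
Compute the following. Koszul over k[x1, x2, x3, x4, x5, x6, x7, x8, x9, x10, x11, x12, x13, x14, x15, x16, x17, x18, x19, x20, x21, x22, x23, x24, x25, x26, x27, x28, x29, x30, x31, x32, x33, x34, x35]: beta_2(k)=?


C(n,i)=C(35,2)=595


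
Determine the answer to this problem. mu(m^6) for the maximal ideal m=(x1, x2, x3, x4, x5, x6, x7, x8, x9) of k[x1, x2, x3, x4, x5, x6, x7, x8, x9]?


Graded Nakayama: mu(m^d) = dim_k (m^d/m^(d+1)) = #degree-6 monomials in 9 vars
C(n+d-1,d)=C(14,6)=3003


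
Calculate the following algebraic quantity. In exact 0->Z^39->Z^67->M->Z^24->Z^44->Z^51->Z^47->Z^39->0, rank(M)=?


Alt sum=0:
(-1)^0*39 + (-1)^1*67 + (-1)^2*? + (-1)^3*24 + (-1)^4*44 + (-1)^5*51 + (-1)^6*47 + (-1)^7*39=0
rank(M)=51


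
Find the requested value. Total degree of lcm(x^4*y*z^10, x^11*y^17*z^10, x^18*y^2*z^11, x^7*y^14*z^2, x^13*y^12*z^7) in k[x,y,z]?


lcm = componentwise max:
x: max(4,11,18,7,13)=18
y: max(1,17,2,14,12)=17
z: max(10,10,11,2,7)=11
Total=18+17+11=46


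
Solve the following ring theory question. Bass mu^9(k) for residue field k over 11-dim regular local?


C(n,i)=C(11,9)=55


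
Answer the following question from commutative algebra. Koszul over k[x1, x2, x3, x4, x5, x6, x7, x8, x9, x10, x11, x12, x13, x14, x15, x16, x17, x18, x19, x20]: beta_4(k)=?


C(n,i)=C(20,4)=4845


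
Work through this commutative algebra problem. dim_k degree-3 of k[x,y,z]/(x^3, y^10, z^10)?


Need i<3, j<10, k<10 with i+j+k=3.
For each i, j ranges over max(0,3-i-9)..min(9,3-i):
  i=0: j in [0,3] -> 4
  i=1: j in [0,2] -> 3
  i=2: j in [0,1] -> 2
H(3) = 4+3+2 = 9


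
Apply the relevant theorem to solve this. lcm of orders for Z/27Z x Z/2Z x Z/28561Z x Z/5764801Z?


Exponent = lcm of the cyclic orders; pairwise coprime => product.
3^3*2^1*13^4*7^8=27*2*28561*5764801=8891017993494


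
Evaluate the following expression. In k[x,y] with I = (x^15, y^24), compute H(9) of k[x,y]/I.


k[x,y], I = (x^15, y^24), d = 9
Need i < 15 and d-i < 24.
Range: 0 <= i <= 9.
H(9) = 10


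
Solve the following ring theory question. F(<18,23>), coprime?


gcd(18,23)=1 => F=ab-a-b=18*23-18-23=414-41=373


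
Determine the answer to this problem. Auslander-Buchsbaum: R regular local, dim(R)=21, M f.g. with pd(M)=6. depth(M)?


pd+depth=depth(R)=21
depth=21-6=15


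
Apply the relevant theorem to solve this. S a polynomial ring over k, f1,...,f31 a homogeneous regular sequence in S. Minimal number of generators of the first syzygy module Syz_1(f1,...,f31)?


Regular sequence => Koszul complex is the minimal free resolution.
Syz_1 minimally generated by Koszul relations f_i*e_j - f_j*e_i (i<j): mu(Syz_1) = beta_2 = C(m,2) = m(m-1)/2
m=31
31*30/2 = 465


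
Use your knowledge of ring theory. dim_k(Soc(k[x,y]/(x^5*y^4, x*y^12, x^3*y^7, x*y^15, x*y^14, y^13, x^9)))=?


Socle = ann(m) = span of standard monomials u with x*u, y*u in I (staircase corners).
Redundant generators: x*y^14, x*y^15
Minimal generators: x^9, x^5*y^4, x^3*y^7, x*y^12, y^13
Corners: y^12, x^2y^11, x^4y^6, x^8y^3
Socle dim=4


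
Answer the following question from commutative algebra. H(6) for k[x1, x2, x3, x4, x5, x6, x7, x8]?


C(d+n-1,n-1)=C(13,7)=1716


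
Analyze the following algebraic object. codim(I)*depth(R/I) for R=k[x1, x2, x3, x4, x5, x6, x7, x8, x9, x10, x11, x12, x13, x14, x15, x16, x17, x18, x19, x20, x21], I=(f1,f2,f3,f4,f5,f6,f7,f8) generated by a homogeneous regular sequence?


codim=8, depth=dim(R/I)=21-8=13
Product=8*13=104


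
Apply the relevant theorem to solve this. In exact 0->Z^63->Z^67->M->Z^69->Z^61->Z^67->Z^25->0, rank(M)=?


Alt sum=0:
(-1)^0*63 + (-1)^1*67 + (-1)^2*? + (-1)^3*69 + (-1)^4*61 + (-1)^5*67 + (-1)^6*25=0
rank(M)=54


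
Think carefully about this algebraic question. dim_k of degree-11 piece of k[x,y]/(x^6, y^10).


k[x,y], I = (x^6, y^10), d = 11
Need i < 6 and d-i < 10.
Range: 2 <= i <= 5.
H(11) = 4


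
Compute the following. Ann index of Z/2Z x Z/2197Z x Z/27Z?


Exponent = lcm of the cyclic orders; pairwise coprime => product.
2^1*13^3*3^3=2*2197*27=118638


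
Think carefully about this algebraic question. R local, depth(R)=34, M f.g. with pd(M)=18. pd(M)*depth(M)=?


pd+depth=34
depth=34-18=16
pd*depth=18*16=288


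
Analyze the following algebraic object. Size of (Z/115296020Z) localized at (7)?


7-primary part: 115296020=7^8*20
Size=7^8=5764801


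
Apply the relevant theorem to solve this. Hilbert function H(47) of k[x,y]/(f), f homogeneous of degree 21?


H(t)=d for t>=d-1.
d=21, t=47
H(47)=21


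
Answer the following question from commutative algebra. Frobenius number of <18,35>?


gcd(18,35)=1 => F=ab-a-b=18*35-18-35=630-53=577


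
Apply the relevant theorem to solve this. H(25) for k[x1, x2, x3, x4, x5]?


C(d+n-1,n-1)=C(29,4)=23751


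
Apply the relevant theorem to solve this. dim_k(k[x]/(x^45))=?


Basis: 1,x,...,x^44
dim=45


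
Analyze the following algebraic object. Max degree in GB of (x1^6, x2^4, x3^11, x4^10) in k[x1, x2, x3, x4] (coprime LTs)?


Pure powers, coprime LTs => already GB.
Degrees: 6, 4, 11, 10
Max=11


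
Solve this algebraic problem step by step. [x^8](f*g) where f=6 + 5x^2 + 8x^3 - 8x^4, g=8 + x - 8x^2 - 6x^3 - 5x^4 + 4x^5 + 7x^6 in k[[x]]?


[x^8] = sum a_i*b_j, i+j=8
  5*7=35
  8*4=32
  -8*-5=40
Sum=107


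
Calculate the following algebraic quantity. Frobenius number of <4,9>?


gcd(4,9)=1 => F=ab-a-b=4*9-4-9=36-13=23


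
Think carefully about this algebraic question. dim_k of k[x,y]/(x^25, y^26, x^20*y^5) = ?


k[x,y]/I, I = (x^25, y^26, x^20*y^5)
Rect: 25x26=650. Corner: (25-20)x(26-5)=105.
dim = 650-105 = 545


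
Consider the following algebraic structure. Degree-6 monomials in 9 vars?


C(d+n-1,n-1)=C(14,8)=3003


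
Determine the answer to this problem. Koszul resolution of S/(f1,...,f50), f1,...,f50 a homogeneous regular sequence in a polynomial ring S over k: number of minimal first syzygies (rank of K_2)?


Regular sequence => Koszul complex is the minimal free resolution.
Syz_1 minimally generated by Koszul relations f_i*e_j - f_j*e_i (i<j): mu(Syz_1) = beta_2 = C(m,2) = m(m-1)/2
m=50
50*49/2 = 1225


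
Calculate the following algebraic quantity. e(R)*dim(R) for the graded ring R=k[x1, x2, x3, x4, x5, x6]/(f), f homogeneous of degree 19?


e(R)=deg(f)=19, dim(R)=6-1=5
e*dim=19*5=95


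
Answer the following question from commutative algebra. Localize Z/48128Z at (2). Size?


2-primary part: 48128=2^10*47
Size=2^10=1024


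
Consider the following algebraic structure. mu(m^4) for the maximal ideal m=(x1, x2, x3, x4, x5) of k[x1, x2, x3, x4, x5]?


Graded Nakayama: mu(m^d) = dim_k (m^d/m^(d+1)) = #degree-4 monomials in 5 vars
C(n+d-1,d)=C(8,4)=70


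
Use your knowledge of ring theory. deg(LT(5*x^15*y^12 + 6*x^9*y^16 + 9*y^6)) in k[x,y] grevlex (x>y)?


LT: 5*x^15*y^12
deg_x=15, deg_y=12
Total=15+12=27


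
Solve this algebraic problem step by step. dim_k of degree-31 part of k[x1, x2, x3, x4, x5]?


C(d+n-1,n-1)=C(35,4)=52360


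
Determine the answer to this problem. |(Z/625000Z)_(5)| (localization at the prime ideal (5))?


5-primary part: 625000=5^7*8
Size=5^7=78125


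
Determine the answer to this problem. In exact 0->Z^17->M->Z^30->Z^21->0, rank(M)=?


Alt sum=0:
(-1)^0*17 + (-1)^1*? + (-1)^2*30 + (-1)^3*21=0
rank(M)=26


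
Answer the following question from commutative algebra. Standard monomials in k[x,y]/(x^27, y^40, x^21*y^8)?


k[x,y]/I, I = (x^27, y^40, x^21*y^8)
Rect: 27x40=1080. Corner: (27-21)x(40-8)=192.
dim = 1080-192 = 888


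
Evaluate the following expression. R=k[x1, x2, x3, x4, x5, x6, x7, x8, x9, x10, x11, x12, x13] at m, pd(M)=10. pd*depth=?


pd+depth=13
depth=13-10=3
pd*depth=10*3=30


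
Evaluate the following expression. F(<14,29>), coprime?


gcd(14,29)=1 => F=ab-a-b=14*29-14-29=406-43=363


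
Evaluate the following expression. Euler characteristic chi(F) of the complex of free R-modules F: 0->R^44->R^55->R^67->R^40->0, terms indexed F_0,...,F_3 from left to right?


chi = sum (-1)^i * rank:
(-1)^0*44=44
(-1)^1*55=-55
(-1)^2*67=67
(-1)^3*40=-40
chi=16


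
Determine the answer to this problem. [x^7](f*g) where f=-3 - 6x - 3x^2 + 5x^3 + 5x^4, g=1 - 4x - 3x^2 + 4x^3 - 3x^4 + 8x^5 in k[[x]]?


[x^7] = sum a_i*b_j, i+j=7
  -3*8=-24
  5*-3=-15
  5*4=20
Sum=-19


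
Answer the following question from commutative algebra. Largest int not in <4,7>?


gcd(4,7)=1 => F=ab-a-b=4*7-4-7=28-11=17


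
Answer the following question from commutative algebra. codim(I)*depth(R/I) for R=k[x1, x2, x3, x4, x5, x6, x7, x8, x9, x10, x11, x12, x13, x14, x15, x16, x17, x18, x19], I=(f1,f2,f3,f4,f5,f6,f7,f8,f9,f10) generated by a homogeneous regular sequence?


codim=10, depth=dim(R/I)=19-10=9
Product=10*9=90


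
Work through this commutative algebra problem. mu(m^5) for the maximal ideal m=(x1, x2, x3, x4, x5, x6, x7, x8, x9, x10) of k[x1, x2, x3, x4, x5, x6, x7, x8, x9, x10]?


Graded Nakayama: mu(m^d) = dim_k (m^d/m^(d+1)) = #degree-5 monomials in 10 vars
C(n+d-1,d)=C(14,5)=2002


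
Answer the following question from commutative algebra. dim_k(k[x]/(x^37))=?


Basis: 1,x,...,x^36
dim=37


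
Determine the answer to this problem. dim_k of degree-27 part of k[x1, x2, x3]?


C(d+n-1,n-1)=C(29,2)=406


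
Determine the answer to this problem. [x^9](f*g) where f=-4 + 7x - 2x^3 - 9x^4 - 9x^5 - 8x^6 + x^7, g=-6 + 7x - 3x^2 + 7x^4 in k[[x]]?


[x^9] = sum a_i*b_j, i+j=9
  -9*7=-63
  1*-3=-3
Sum=-66


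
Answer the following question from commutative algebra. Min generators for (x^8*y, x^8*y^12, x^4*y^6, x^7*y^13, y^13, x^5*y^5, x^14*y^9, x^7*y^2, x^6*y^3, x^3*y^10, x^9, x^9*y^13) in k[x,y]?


Remove redundant (divisible by others).
x^7*y^13 redundant.
x^14*y^9 redundant.
x^8*y^12 redundant.
x^9*y^13 redundant.
Min: x^9, x^8*y, x^7*y^2, x^6*y^3, x^5*y^5, x^4*y^6, x^3*y^10, y^13
Count=8


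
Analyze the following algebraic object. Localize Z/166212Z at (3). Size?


3-primary part: 166212=3^7*76
Size=3^7=2187


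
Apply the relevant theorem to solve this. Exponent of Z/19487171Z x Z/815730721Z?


Exponent = lcm of the cyclic orders; pairwise coprime => product.
11^7*13^8=19487171*815730721=15896284050080291


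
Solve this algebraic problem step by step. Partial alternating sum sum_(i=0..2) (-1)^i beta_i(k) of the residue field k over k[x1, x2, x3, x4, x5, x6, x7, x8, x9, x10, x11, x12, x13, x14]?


Koszul resolution: beta_i(k)=C(n,i), n=14
sum_(i=0..p) (-1)^i C(n,i) = (-1)^p C(n-1,p)
(-1)^2*C(13,2) = (-1)^2*78 = 78


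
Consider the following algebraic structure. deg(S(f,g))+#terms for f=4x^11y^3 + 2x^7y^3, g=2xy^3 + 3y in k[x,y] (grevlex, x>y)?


LT(f)=4x^11y^3, LT(g)=2xy^3
lcm(LM)=x^11y^3
S(f,g) (scaled by 8 to clear denominators) = 2*f - 4x^10*g = -12x^10y + 4x^7y^3
2 terms, deg 11.
11+2=13


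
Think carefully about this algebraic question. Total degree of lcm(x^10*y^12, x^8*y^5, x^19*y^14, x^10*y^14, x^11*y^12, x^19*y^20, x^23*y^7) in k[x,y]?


lcm = componentwise max:
x: max(10,8,19,10,11,19,23)=23
y: max(12,5,14,14,12,20,7)=20
Total=23+20=43


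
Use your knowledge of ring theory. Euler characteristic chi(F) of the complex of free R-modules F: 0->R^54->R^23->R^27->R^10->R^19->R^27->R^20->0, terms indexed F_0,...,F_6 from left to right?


chi = sum (-1)^i * rank:
(-1)^0*54=54
(-1)^1*23=-23
(-1)^2*27=27
(-1)^3*10=-10
(-1)^4*19=19
(-1)^5*27=-27
(-1)^6*20=20
chi=60


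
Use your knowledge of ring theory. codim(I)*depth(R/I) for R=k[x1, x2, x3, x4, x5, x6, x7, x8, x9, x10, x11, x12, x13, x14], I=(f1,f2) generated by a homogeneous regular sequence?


codim=2, depth=dim(R/I)=14-2=12
Product=2*12=24


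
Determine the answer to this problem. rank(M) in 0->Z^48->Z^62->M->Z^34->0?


Alt sum=0:
(-1)^0*48 + (-1)^1*62 + (-1)^2*? + (-1)^3*34=0
rank(M)=48


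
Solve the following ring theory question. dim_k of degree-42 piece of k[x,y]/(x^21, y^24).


k[x,y], I = (x^21, y^24), d = 42
Need i < 21 and d-i < 24.
Range: 19 <= i <= 20.
H(42) = 2


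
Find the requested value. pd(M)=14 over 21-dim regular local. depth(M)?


pd+depth=depth(R)=21
depth=21-14=7


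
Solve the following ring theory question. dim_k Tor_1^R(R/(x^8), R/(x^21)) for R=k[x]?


Tor_1(R/I,R/J)=(I cap J)/IJ=(x^21)/(x^29)
dim=29-21=min(8,21)=8


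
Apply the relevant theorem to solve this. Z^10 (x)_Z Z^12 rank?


rank(M(x)N) = rank(M)*rank(N)
10*12 = 120


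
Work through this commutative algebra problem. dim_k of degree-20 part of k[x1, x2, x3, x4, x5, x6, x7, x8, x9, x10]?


C(d+n-1,n-1)=C(29,9)=10015005


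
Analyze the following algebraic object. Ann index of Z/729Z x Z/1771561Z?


Exponent = lcm of the cyclic orders; pairwise coprime => product.
3^6*11^6=729*1771561=1291467969


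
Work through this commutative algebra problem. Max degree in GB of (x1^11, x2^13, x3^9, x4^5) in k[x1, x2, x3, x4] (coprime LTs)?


Pure powers, coprime LTs => already GB.
Degrees: 11, 13, 9, 5
Max=13


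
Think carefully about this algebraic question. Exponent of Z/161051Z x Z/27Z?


Exponent = lcm of the cyclic orders; pairwise coprime => product.
11^5*3^3=161051*27=4348377


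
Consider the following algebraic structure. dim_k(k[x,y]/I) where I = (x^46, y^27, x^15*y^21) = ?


k[x,y]/I, I = (x^46, y^27, x^15*y^21)
Rect: 46x27=1242. Corner: (46-15)x(27-21)=186.
dim = 1242-186 = 1056


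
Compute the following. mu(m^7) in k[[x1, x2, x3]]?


C(n+d-1,d)=C(9,7)=36


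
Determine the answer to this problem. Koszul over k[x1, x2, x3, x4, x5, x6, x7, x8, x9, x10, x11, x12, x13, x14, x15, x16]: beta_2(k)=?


C(n,i)=C(16,2)=120


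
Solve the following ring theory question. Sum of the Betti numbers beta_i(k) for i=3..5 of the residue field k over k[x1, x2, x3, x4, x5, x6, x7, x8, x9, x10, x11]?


Koszul resolution: beta_i(k)=C(n,i), n=11
C(11,3)=165, C(11,4)=330, C(11,5)=462
Sum=957


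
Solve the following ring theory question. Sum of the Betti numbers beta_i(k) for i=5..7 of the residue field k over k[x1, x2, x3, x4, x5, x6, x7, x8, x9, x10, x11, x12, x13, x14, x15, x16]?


Koszul resolution: beta_i(k)=C(n,i), n=16
C(16,5)=4368, C(16,6)=8008, C(16,7)=11440
Sum=23816


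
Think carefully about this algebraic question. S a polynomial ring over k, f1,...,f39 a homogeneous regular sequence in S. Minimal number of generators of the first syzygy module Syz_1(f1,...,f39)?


Regular sequence => Koszul complex is the minimal free resolution.
Syz_1 minimally generated by Koszul relations f_i*e_j - f_j*e_i (i<j): mu(Syz_1) = beta_2 = C(m,2) = m(m-1)/2
m=39
39*38/2 = 741


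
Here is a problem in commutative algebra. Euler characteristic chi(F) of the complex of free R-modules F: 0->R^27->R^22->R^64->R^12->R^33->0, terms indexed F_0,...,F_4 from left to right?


chi = sum (-1)^i * rank:
(-1)^0*27=27
(-1)^1*22=-22
(-1)^2*64=64
(-1)^3*12=-12
(-1)^4*33=33
chi=90


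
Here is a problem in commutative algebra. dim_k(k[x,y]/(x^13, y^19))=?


Basis: x^i*y^j, i<13, j<19
13*19=247


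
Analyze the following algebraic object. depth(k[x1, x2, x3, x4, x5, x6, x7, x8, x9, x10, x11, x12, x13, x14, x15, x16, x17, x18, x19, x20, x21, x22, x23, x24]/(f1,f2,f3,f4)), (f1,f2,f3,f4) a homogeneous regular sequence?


depth(R)=24
depth(R/I)=24-4=20


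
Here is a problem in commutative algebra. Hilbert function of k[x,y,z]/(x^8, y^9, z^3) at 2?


Need i<8, j<9, k<3 with i+j+k=2.
For each i, j ranges over max(0,2-i-2)..min(8,2-i):
  i=0: j in [0,2] -> 3
  i=1: j in [0,1] -> 2
  i=2: j in [0,0] -> 1
H(2) = 3+2+1 = 6


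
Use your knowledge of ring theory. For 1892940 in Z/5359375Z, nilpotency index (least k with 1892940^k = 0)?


1892940^k mod 5359375:
k=1: 1892940
k=2: 2671725
k=3: 3387125
k=4: 428750
k=5: 1071875
k=6: 0
First zero at k = 6


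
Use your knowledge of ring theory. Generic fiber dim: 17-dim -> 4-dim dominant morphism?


dim(fiber)=dim(X)-dim(Y)=17-4=13


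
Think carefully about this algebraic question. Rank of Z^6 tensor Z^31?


rank(M(x)N) = rank(M)*rank(N)
6*31 = 186


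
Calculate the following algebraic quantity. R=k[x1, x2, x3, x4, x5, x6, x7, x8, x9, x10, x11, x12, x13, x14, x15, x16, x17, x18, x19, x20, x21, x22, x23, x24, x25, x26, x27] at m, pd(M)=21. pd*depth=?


pd+depth=27
depth=27-21=6
pd*depth=21*6=126


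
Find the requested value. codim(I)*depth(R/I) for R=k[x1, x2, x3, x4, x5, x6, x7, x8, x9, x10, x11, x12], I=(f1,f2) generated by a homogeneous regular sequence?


codim=2, depth=dim(R/I)=12-2=10
Product=2*10=20


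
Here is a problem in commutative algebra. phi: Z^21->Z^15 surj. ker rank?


rank(ker) = 21-15 = 6


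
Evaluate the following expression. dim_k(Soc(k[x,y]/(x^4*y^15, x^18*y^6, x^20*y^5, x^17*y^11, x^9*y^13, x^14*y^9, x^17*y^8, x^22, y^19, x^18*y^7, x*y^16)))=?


Socle = ann(m) = span of standard monomials u with x*u, y*u in I (staircase corners).
Redundant generators: x^17*y^11, x^18*y^7
Minimal generators: x^22, x^20*y^5, x^18*y^6, x^17*y^8, x^14*y^9, x^9*y^13, x^4*y^15, x*y^16, y^19
Corners: y^18, x^3y^15, x^8y^14, x^13y^12, x^16y^8, x^17y^7, x^19y^5, x^21y^4
Socle dim=8


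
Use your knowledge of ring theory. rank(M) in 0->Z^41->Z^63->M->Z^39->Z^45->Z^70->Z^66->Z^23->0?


Alt sum=0:
(-1)^0*41 + (-1)^1*63 + (-1)^2*? + (-1)^3*39 + (-1)^4*45 + (-1)^5*70 + (-1)^6*66 + (-1)^7*23=0
rank(M)=43


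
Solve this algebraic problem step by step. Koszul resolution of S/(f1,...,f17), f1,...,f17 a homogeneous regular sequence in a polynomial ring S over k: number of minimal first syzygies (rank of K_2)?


Regular sequence => Koszul complex is the minimal free resolution.
Syz_1 minimally generated by Koszul relations f_i*e_j - f_j*e_i (i<j): mu(Syz_1) = beta_2 = C(m,2) = m(m-1)/2
m=17
17*16/2 = 136


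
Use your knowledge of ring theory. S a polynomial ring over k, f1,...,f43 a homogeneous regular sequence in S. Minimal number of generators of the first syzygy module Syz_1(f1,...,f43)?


Regular sequence => Koszul complex is the minimal free resolution.
Syz_1 minimally generated by Koszul relations f_i*e_j - f_j*e_i (i<j): mu(Syz_1) = beta_2 = C(m,2) = m(m-1)/2
m=43
43*42/2 = 903


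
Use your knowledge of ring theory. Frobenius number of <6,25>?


gcd(6,25)=1 => F=ab-a-b=6*25-6-25=150-31=119


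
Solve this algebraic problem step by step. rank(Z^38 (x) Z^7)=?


rank(M(x)N) = rank(M)*rank(N)
38*7 = 266


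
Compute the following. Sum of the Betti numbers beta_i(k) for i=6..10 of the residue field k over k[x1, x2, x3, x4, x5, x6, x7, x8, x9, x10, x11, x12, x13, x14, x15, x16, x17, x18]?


Koszul resolution: beta_i(k)=C(n,i), n=18
C(18,6)=18564, C(18,7)=31824, C(18,8)=43758, C(18,9)=48620, C(18,10)=43758
Sum=186524


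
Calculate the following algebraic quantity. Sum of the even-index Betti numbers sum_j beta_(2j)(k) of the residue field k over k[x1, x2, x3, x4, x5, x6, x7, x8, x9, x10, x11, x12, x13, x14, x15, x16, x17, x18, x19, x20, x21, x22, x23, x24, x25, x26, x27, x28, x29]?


Koszul resolution: beta_i(k)=C(n,i), n=29
sum_even C(29,i) = 2^(n-1) = 2^28 = 268435456
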